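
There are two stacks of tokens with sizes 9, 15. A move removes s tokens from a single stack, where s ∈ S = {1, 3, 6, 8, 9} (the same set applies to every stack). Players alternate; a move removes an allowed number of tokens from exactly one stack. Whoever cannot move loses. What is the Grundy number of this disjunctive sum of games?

2

All stacks use S = {1, 3, 6, 8, 9}:
G(0) = 0
G(1) = mex{0} = 1
G(2) = mex{1} = 0
G(3) = mex{0,0} = 1
G(4) = mex{1,1} = 0
G(5) = mex{0,0} = 1
G(6) = mex{1,1,0} = 2
G(7) = mex{2,0,1} = 3
G(8) = mex{3,1,0,0} = 2
G(9) = mex{2,2,1,1,0} = 3
G(10) = mex{3,3,0,0,1} = 2
G(11) = mex{2,2,1,1,0} = 3
G(12) = mex{3,3,2,0,1} = 4
G(13) = mex{4,2,3,1,0} = 5
G(14) = mex{5,3,2,2,1} = 0
G(15) = mex{0,4,3,3,2} = 1
Stack A: G(9) = 3.
Stack B: G(15) = 1.
Combined Grundy value = 3 ⊕ 1 = 2.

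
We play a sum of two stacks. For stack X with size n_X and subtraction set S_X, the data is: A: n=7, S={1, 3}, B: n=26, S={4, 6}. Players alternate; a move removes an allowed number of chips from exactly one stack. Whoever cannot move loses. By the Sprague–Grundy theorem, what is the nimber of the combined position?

0

Stack A, S = {1, 3}:
G(0) = 0
G(1) = mex{0} = 1
G(2) = mex{1} = 0
G(3) = mex{0,0} = 1
G(4) = mex{1,1} = 0
G(5) = mex{0,0} = 1
G(6) = mex{1,1} = 0
G(7) = mex{0,0} = 1
G_A(7) = 1.
Stack B, S = {4, 6}:
n :  0  1  2  3  4  5  6  7  8  9 10 11 12 13 14 15 16 17 18 19 20 21 22 23 24 25 26
G :  0  0  0  0  1  1  1  1  2  2  0  0  0  0  1  1  1  1  2  2  0  0  0  0  1  1  1
G_B(26) = 1.
Combined Grundy value = 1 ⊕ 1 = 0.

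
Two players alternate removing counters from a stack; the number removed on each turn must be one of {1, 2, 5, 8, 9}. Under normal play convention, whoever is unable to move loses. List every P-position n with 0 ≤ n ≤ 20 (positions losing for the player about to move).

G(0) = 0
G(1) = mex{0} = 1
G(2) = mex{1,0} = 2
G(3) = mex{2,1} = 0
G(4) = mex{0,2} = 1
G(5) = mex{1,0,0} = 2
G(6) = mex{2,1,1} = 0
G(7) = mex{0,2,2} = 1
G(8) = mex{1,0,0,0} = 2
G(9) = mex{2,1,1,1,0} = 3
G(10) = mex{3,2,2,2,1} = 0
G(11) = mex{0,3,0,0,2} = 1
G(12) = mex{1,0,1,1,0} = 2
G(13) = mex{2,1,2,2,1} = 0
G(14) = mex{0,2,3,0,2} = 1
G(15) = mex{1,0,0,1,0} = 2
G(16) = mex{2,1,1,2,1} = 0
G(17) = mex{0,2,2,3,2} = 1
G(18) = mex{1,0,0,0,3} = 2
G(19) = mex{2,1,1,1,0} = 3
G(20) = mex{3,2,2,2,1} = 0
P-positions are exactly the n with G(n) = 0.

0, 3, 6, 10, 13, 16, 20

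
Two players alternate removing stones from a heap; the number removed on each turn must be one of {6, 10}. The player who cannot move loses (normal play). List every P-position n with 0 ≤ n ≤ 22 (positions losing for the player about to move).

0, 1, 2, 3, 4, 5, 16, 17, 18, 19, 20, 21

n :  0  1  2  3  4  5  6  7  8  9 10 11 12 13 14 15 16 17 18 19 20 21 22
G :  0  0  0  0  0  0  1  1  1  1  1  1  2  2  2  2  0  0  0  0  0  0  1
P-positions are exactly the n with G(n) = 0.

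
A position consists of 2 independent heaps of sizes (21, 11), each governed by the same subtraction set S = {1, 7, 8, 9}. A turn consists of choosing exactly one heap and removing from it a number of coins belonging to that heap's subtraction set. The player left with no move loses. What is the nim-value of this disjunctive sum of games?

All heaps use S = {1, 7, 8, 9}:
n :  0  1  2  3  4  5  6  7  8  9 10 11 12 13 14 15 16 17 18 19 20 21
G :  0  1  0  1  0  1  0  1  2  3  2  3  2  3  2  3  0  1  0  1  0  1
Heap A: G(21) = 1.
Heap B: G(11) = 3.
Combined Grundy value = 1 ⊕ 3 = 2.

2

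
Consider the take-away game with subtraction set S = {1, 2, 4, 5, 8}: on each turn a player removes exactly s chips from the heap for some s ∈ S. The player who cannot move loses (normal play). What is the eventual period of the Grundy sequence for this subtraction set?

3

n :  0  1  2  3  4  5  6  7  8  9 10 11 12 13 14
G :  0  1  2  0  1  2  0  1  2  0  1  2  0  1  2
G(n+3) = G(n) holds for n = 0,…,7 (a full window of length max(S) = 8), so the sequence is purely periodic with period 3.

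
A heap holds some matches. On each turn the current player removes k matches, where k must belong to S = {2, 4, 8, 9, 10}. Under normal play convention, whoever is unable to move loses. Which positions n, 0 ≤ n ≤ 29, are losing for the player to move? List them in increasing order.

0, 1, 6, 7, 12, 13, 18, 19, 24, 25

G(0) = 0
G(1) = mex{} = 0
G(2) = mex{0} = 1
G(3) = mex{0} = 1
G(4) = mex{1,0} = 2
G(5) = mex{1,0} = 2
G(6) = mex{2,1} = 0
G(7) = mex{2,1} = 0
G(8) = mex{0,2,0} = 1
G(9) = mex{0,2,0,0} = 1
G(10) = mex{1,0,1,0,0} = 2
G(11) = mex{1,0,1,1,0} = 2
G(12) = mex{2,1,2,1,1} = 0
G(13) = mex{2,1,2,2,1} = 0
G(14) = mex{0,2,0,2,2} = 1
G(15) = mex{0,2,0,0,2} = 1
G(16) = mex{1,0,1,0,0} = 2
G(17) = mex{1,0,1,1,0} = 2
G(18) = mex{2,1,2,1,1} = 0
G(19) = mex{2,1,2,2,1} = 0
G(20) = mex{0,2,0,2,2} = 1
G(21) = mex{0,2,0,0,2} = 1
G(22) = mex{1,0,1,0,0} = 2
G(23) = mex{1,0,1,1,0} = 2
G(24) = mex{2,1,2,1,1} = 0
G(25) = mex{2,1,2,2,1} = 0
G(26) = mex{0,2,0,2,2} = 1
G(27) = mex{0,2,0,0,2} = 1
G(28) = mex{1,0,1,0,0} = 2
G(29) = mex{1,0,1,1,0} = 2
P-positions are exactly the n with G(n) = 0.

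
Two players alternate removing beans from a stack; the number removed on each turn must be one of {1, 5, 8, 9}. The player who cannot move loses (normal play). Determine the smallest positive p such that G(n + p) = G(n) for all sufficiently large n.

16

n :  0  1  2  3  4  5  6  7  8  9 10 11 12 13 14 15 16 17 18 19 20 21 22 23 24 25 26 27 28 29 30 31 32 33
G :  0  1  0  1  0  1  0  1  2  3  2  3  2  3  2  3  0  1  0  1  0  1  0  1  2  3  2  3  2  3  2  3  0  1
G(n+16) = G(n) holds for n = 0,…,8 (a full window of length max(S) = 9), so the sequence is purely periodic with period 16.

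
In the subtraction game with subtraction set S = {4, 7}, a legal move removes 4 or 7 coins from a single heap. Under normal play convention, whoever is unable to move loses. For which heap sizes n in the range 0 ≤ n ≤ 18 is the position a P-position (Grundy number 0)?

G(0) = 0
G(1) = mex{} = 0
G(2) = mex{} = 0
G(3) = mex{} = 0
G(4) = mex{0} = 1
G(5) = mex{0} = 1
G(6) = mex{0} = 1
G(7) = mex{0,0} = 1
G(8) = mex{1,0} = 2
G(9) = mex{1,0} = 2
G(10) = mex{1,0} = 2
G(11) = mex{1,1} = 0
G(12) = mex{2,1} = 0
G(13) = mex{2,1} = 0
G(14) = mex{2,1} = 0
G(15) = mex{0,2} = 1
G(16) = mex{0,2} = 1
G(17) = mex{0,2} = 1
G(18) = mex{0,0} = 1
P-positions are exactly the n with G(n) = 0.

0, 1, 2, 3, 11, 12, 13, 14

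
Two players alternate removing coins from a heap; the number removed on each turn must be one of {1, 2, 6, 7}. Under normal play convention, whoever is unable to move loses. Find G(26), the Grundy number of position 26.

2

G(0) = 0
G(1) = mex{0} = 1
G(2) = mex{1,0} = 2
G(3) = mex{2,1} = 0
G(4) = mex{0,2} = 1
G(5) = mex{1,0} = 2
G(6) = mex{2,1,0} = 3
G(7) = mex{3,2,1,0} = 4
G(8) = mex{4,3,2,1} = 0
G(9) = mex{0,4,0,2} = 1
G(10) = mex{1,0,1,0} = 2
G(11) = mex{2,1,2,1} = 0
G(12) = mex{0,2,3,2} = 1
G(13) = mex{1,0,4,3} = 2
G(14) = mex{2,1,0,4} = 3
G(15) = mex{3,2,1,0} = 4
G(16) = mex{4,3,2,1} = 0
G(17) = mex{0,4,0,2} = 1
G(18) = mex{1,0,1,0} = 2
G(19) = mex{2,1,2,1} = 0
G(20) = mex{0,2,3,2} = 1
G(21) = mex{1,0,4,3} = 2
G(22) = mex{2,1,0,4} = 3
G(23) = mex{3,2,1,0} = 4
G(24) = mex{4,3,2,1} = 0
G(25) = mex{0,4,0,2} = 1
G(26) = mex{1,0,1,0} = 2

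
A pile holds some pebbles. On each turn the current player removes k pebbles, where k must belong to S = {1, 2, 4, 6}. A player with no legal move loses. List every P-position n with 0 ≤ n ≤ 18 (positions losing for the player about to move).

0, 3, 8, 11, 16

G(0) = 0
G(1) = mex{0} = 1
G(2) = mex{1,0} = 2
G(3) = mex{2,1} = 0
G(4) = mex{0,2,0} = 1
G(5) = mex{1,0,1} = 2
G(6) = mex{2,1,2,0} = 3
G(7) = mex{3,2,0,1} = 4
G(8) = mex{4,3,1,2} = 0
G(9) = mex{0,4,2,0} = 1
G(10) = mex{1,0,3,1} = 2
G(11) = mex{2,1,4,2} = 0
G(12) = mex{0,2,0,3} = 1
G(13) = mex{1,0,1,4} = 2
G(14) = mex{2,1,2,0} = 3
G(15) = mex{3,2,0,1} = 4
G(16) = mex{4,3,1,2} = 0
G(17) = mex{0,4,2,0} = 1
G(18) = mex{1,0,3,1} = 2
P-positions are exactly the n with G(n) = 0.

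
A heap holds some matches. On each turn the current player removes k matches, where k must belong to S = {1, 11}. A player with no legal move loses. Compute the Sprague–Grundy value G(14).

n :  0  1  2  3  4  5  6  7  8  9 10 11 12 13 14
G :  0  1  0  1  0  1  0  1  0  1  0  1  0  1  0

0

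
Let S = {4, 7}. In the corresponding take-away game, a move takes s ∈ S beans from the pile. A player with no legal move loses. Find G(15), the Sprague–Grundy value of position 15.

1

n :  0  1  2  3  4  5  6  7  8  9 10 11 12 13 14 15
G :  0  0  0  0  1  1  1  1  2  2  2  0  0  0  0  1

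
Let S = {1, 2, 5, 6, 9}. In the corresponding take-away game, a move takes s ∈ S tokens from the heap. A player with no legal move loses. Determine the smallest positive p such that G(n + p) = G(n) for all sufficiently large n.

n :  0  1  2  3  4  5  6  7  8  9 10 11 12 13 14 15 16 17
G :  0  1  2  0  1  2  3  0  1  2  0  1  2  3  0  1  2  0
G(n+7) = G(n) holds for n = 0,…,8 (a full window of length max(S) = 9), so the sequence is purely periodic with period 7.

7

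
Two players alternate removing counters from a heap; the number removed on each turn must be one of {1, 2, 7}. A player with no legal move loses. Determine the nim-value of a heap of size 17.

G(0) = 0
G(1) = mex{0} = 1
G(2) = mex{1,0} = 2
G(3) = mex{2,1} = 0
G(4) = mex{0,2} = 1
G(5) = mex{1,0} = 2
G(6) = mex{2,1} = 0
G(7) = mex{0,2,0} = 1
G(8) = mex{1,0,1} = 2
G(9) = mex{2,1,2} = 0
G(10) = mex{0,2,0} = 1
G(11) = mex{1,0,1} = 2
G(12) = mex{2,1,2} = 0
G(13) = mex{0,2,0} = 1
G(14) = mex{1,0,1} = 2
G(15) = mex{2,1,2} = 0
G(16) = mex{0,2,0} = 1
G(17) = mex{1,0,1} = 2

2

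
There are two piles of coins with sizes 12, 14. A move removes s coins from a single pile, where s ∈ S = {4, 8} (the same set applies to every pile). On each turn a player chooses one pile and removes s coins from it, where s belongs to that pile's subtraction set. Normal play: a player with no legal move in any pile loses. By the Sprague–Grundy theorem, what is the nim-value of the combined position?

All piles use S = {4, 8}:
G(0) = 0
G(1) = mex{} = 0
G(2) = mex{} = 0
G(3) = mex{} = 0
G(4) = mex{0} = 1
G(5) = mex{0} = 1
G(6) = mex{0} = 1
G(7) = mex{0} = 1
G(8) = mex{1,0} = 2
G(9) = mex{1,0} = 2
G(10) = mex{1,0} = 2
G(11) = mex{1,0} = 2
G(12) = mex{2,1} = 0
G(13) = mex{2,1} = 0
G(14) = mex{2,1} = 0
Pile A: G(12) = 0.
Pile B: G(14) = 0.
Combined Grundy value = 0 ⊕ 0 = 0.

0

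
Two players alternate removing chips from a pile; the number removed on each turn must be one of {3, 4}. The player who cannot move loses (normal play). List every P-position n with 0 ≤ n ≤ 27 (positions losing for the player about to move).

G(0) = 0
G(1) = mex{} = 0
G(2) = mex{} = 0
G(3) = mex{0} = 1
G(4) = mex{0,0} = 1
G(5) = mex{0,0} = 1
G(6) = mex{1,0} = 2
G(7) = mex{1,1} = 0
G(8) = mex{1,1} = 0
G(9) = mex{2,1} = 0
G(10) = mex{0,2} = 1
G(11) = mex{0,0} = 1
G(12) = mex{0,0} = 1
G(13) = mex{1,0} = 2
G(14) = mex{1,1} = 0
G(15) = mex{1,1} = 0
G(16) = mex{2,1} = 0
G(17) = mex{0,2} = 1
G(18) = mex{0,0} = 1
G(19) = mex{0,0} = 1
G(20) = mex{1,0} = 2
G(21) = mex{1,1} = 0
G(22) = mex{1,1} = 0
G(23) = mex{2,1} = 0
G(24) = mex{0,2} = 1
G(25) = mex{0,0} = 1
G(26) = mex{0,0} = 1
G(27) = mex{1,0} = 2
P-positions are exactly the n with G(n) = 0.

0, 1, 2, 7, 8, 9, 14, 15, 16, 21, 22, 23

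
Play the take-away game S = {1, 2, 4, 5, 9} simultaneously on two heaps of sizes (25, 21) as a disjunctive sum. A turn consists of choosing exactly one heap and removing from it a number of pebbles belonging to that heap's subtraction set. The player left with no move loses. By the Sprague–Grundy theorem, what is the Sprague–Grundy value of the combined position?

All heaps use S = {1, 2, 4, 5, 9}:
n :  0  1  2  3  4  5  6  7  8  9 10 11 12 13 14 15 16 17 18 19 20 21 22 23 24 25
G :  0  1  2  0  1  2  0  1  2  3  4  5  3  0  1  2  0  1  2  0  1  2  3  4  5  3
Heap A: G(25) = 3.
Heap B: G(21) = 2.
Combined Grundy value = 3 ⊕ 2 = 1.

1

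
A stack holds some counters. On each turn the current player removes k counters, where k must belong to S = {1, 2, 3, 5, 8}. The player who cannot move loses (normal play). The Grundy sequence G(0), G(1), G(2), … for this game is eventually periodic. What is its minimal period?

10

n :  0  1  2  3  4  5  6  7  8  9 10 11 12 13 14 15 16 17 18 19 20 21
G :  0  1  2  3  0  1  2  3  4  5  0  1  2  3  0  1  2  3  4  5  0  1
G(n+10) = G(n) holds for n = 0,…,7 (a full window of length max(S) = 8), so the sequence is purely periodic with period 10.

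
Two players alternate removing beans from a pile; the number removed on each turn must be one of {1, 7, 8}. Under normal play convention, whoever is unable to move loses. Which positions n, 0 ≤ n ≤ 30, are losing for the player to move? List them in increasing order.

G(0) = 0
G(1) = mex{0} = 1
G(2) = mex{1} = 0
G(3) = mex{0} = 1
G(4) = mex{1} = 0
G(5) = mex{0} = 1
G(6) = mex{1} = 0
G(7) = mex{0,0} = 1
G(8) = mex{1,1,0} = 2
G(9) = mex{2,0,1} = 3
G(10) = mex{3,1,0} = 2
G(11) = mex{2,0,1} = 3
G(12) = mex{3,1,0} = 2
G(13) = mex{2,0,1} = 3
G(14) = mex{3,1,0} = 2
G(15) = mex{2,2,1} = 0
G(16) = mex{0,3,2} = 1
G(17) = mex{1,2,3} = 0
G(18) = mex{0,3,2} = 1
G(19) = mex{1,2,3} = 0
G(20) = mex{0,3,2} = 1
G(21) = mex{1,2,3} = 0
G(22) = mex{0,0,2} = 1
G(23) = mex{1,1,0} = 2
G(24) = mex{2,0,1} = 3
G(25) = mex{3,1,0} = 2
G(26) = mex{2,0,1} = 3
G(27) = mex{3,1,0} = 2
G(28) = mex{2,0,1} = 3
G(29) = mex{3,1,0} = 2
G(30) = mex{2,2,1} = 0
P-positions are exactly the n with G(n) = 0.

0, 2, 4, 6, 15, 17, 19, 21, 30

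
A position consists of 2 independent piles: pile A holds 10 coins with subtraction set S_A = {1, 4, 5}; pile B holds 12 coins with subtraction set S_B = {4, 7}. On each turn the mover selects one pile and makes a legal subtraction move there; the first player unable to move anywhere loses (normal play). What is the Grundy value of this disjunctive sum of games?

Pile A, S = {1, 4, 5}:
n :  0  1  2  3  4  5  6  7  8  9 10
G :  0  1  0  1  2  3  2  3  0  1  0
G_A(10) = 0.
Pile B, S = {4, 7}:
G(0) = 0
G(1) = mex{} = 0
G(2) = mex{} = 0
G(3) = mex{} = 0
G(4) = mex{0} = 1
G(5) = mex{0} = 1
G(6) = mex{0} = 1
G(7) = mex{0,0} = 1
G(8) = mex{1,0} = 2
G(9) = mex{1,0} = 2
G(10) = mex{1,0} = 2
G(11) = mex{1,1} = 0
G(12) = mex{2,1} = 0
G_B(12) = 0.
Combined Grundy value = 0 ⊕ 0 = 0.

0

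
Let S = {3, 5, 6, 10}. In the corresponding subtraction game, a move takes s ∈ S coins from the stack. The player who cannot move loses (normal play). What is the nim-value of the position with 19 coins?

2

n :  0  1  2  3  4  5  6  7  8  9 10 11 12 13 14 15 16 17 18 19
G :  0  0  0  1  1  1  2  2  2  0  3  3  1  0  4  2  1  0  3  2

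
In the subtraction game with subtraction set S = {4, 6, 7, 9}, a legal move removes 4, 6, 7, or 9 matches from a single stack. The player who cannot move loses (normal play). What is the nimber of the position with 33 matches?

n :  0  1  2  3  4  5  6  7  8  9 10 11 12 13 14 15 16 17 18 19 20 21 22 23 24 25 26 27 28 29 30 31 32 33
G :  0  0  0  0  1  1  1  1  2  2  2  2  3  0  0  0  0  1  1  1  1  2  2  2  2  3  0  0  0  0  1  1  1  1

1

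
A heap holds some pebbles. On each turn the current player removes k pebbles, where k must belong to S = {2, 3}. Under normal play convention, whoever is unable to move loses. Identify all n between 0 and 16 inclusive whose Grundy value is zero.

G(0) = 0
G(1) = mex{} = 0
G(2) = mex{0} = 1
G(3) = mex{0,0} = 1
G(4) = mex{1,0} = 2
G(5) = mex{1,1} = 0
G(6) = mex{2,1} = 0
G(7) = mex{0,2} = 1
G(8) = mex{0,0} = 1
G(9) = mex{1,0} = 2
G(10) = mex{1,1} = 0
G(11) = mex{2,1} = 0
G(12) = mex{0,2} = 1
G(13) = mex{0,0} = 1
G(14) = mex{1,0} = 2
G(15) = mex{1,1} = 0
G(16) = mex{2,1} = 0
P-positions are exactly the n with G(n) = 0.

0, 1, 5, 6, 10, 11, 15, 16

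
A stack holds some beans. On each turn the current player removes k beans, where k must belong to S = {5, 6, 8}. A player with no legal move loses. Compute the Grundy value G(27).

0

G(0) = 0
G(1) = mex{} = 0
G(2) = mex{} = 0
G(3) = mex{} = 0
G(4) = mex{} = 0
G(5) = mex{0} = 1
G(6) = mex{0,0} = 1
G(7) = mex{0,0} = 1
G(8) = mex{0,0,0} = 1
G(9) = mex{0,0,0} = 1
G(10) = mex{1,0,0} = 2
G(11) = mex{1,1,0} = 2
G(12) = mex{1,1,0} = 2
G(13) = mex{1,1,1} = 0
G(14) = mex{1,1,1} = 0
G(15) = mex{2,1,1} = 0
G(16) = mex{2,2,1} = 0
G(17) = mex{2,2,1} = 0
G(18) = mex{0,2,2} = 1
G(19) = mex{0,0,2} = 1
G(20) = mex{0,0,2} = 1
G(21) = mex{0,0,0} = 1
G(22) = mex{0,0,0} = 1
G(23) = mex{1,0,0} = 2
G(24) = mex{1,1,0} = 2
G(25) = mex{1,1,0} = 2
G(26) = mex{1,1,1} = 0
G(27) = mex{1,1,1} = 0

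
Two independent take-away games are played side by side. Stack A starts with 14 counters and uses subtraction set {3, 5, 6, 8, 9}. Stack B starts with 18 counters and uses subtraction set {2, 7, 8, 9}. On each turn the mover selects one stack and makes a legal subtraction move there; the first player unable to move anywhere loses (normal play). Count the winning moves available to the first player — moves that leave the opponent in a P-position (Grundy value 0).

Stack A, S = {3, 5, 6, 8, 9}:
G(0) = 0
G(1) = mex{} = 0
G(2) = mex{} = 0
G(3) = mex{0} = 1
G(4) = mex{0} = 1
G(5) = mex{0,0} = 1
G(6) = mex{1,0,0} = 2
G(7) = mex{1,0,0} = 2
G(8) = mex{1,1,0,0} = 2
G(9) = mex{2,1,1,0,0} = 3
G(10) = mex{2,1,1,0,0} = 3
G(11) = mex{2,2,1,1,0} = 3
G(12) = mex{3,2,2,1,1} = 0
G(13) = mex{3,2,2,1,1} = 0
G(14) = mex{3,3,2,2,1} = 0
G_A(14) = 0.
Stack B, S = {2, 7, 8, 9}:
n :  0  1  2  3  4  5  6  7  8  9 10 11 12 13 14 15 16 17 18
G :  0  0  1  1  0  0  1  1  2  2  3  3  2  2  3  0  0  1  1
G_B(18) = 1.
Combined Grundy value = 0 ⊕ 1 = 1.
A winning move leaves total XOR = 0, i.e. changes one component's Grundy value g to g ⊕ X where X is the current total.
Stack A: need g' = 0⊕1 = 1. Options: 14−3→G=3, 14−5→G=3, 14−6→G=2, 14−8→G=2, 14−9→G=1. Hits: 1.
Stack B: need g' = 1⊕1 = 0. Options: 18−2→G=0, 18−7→G=3, 18−8→G=3, 18−9→G=2. Hits: 1.

2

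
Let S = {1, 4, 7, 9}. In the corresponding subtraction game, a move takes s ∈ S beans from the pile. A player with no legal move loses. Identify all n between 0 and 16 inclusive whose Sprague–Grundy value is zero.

0, 2, 5, 8, 10, 13, 16

G(0) = 0
G(1) = mex{0} = 1
G(2) = mex{1} = 0
G(3) = mex{0} = 1
G(4) = mex{1,0} = 2
G(5) = mex{2,1} = 0
G(6) = mex{0,0} = 1
G(7) = mex{1,1,0} = 2
G(8) = mex{2,2,1} = 0
G(9) = mex{0,0,0,0} = 1
G(10) = mex{1,1,1,1} = 0
G(11) = mex{0,2,2,0} = 1
G(12) = mex{1,0,0,1} = 2
G(13) = mex{2,1,1,2} = 0
G(14) = mex{0,0,2,0} = 1
G(15) = mex{1,1,0,1} = 2
G(16) = mex{2,2,1,2} = 0
P-positions are exactly the n with G(n) = 0.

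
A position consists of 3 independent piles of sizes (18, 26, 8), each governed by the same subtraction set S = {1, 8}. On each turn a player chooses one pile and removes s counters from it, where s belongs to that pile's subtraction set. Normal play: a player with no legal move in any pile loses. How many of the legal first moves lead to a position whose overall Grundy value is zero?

0

All piles use S = {1, 8}:
n :  0  1  2  3  4  5  6  7  8  9 10 11 12 13 14 15 16 17 18 19 20 21 22 23 24 25 26
G :  0  1  0  1  0  1  0  1  2  0  1  0  1  0  1  0  1  2  0  1  0  1  0  1  0  1  2
Pile A: G(18) = 0.
Pile B: G(26) = 2.
Pile C: G(8) = 2.
Combined Grundy value = 0 ⊕ 2 ⊕ 2 = 0.
A winning move leaves total XOR = 0, i.e. changes one component's Grundy value g to g ⊕ X where X is the current total.
Pile A: target g' = 0⊕0 = 0, but every legal move changes the Grundy value (mex property), so 0 moves.
Pile B: target g' = 2⊕0 = 2, but every legal move changes the Grundy value (mex property), so 0 moves.
Pile C: target g' = 2⊕0 = 2, but every legal move changes the Grundy value (mex property), so 0 moves.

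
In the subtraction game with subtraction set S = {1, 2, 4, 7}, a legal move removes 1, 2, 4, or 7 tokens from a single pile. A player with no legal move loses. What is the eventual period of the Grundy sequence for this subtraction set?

G(0) = 0
G(1) = mex{0} = 1
G(2) = mex{1,0} = 2
G(3) = mex{2,1} = 0
G(4) = mex{0,2,0} = 1
G(5) = mex{1,0,1} = 2
G(6) = mex{2,1,2} = 0
G(7) = mex{0,2,0,0} = 1
G(8) = mex{1,0,1,1} = 2
G(9) = mex{2,1,2,2} = 0
G(10) = mex{0,2,0,0} = 1
G(11) = mex{1,0,1,1} = 2
G(12) = mex{2,1,2,2} = 0
G(13) = mex{0,2,0,0} = 1
G(14) = mex{1,0,1,1} = 2
G(n+3) = G(n) holds for n = 0,…,6 (a full window of length max(S) = 7), so the sequence is purely periodic with period 3.

3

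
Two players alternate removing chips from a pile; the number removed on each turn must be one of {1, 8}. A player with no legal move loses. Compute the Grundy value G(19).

1

G(0) = 0
G(1) = mex{0} = 1
G(2) = mex{1} = 0
G(3) = mex{0} = 1
G(4) = mex{1} = 0
G(5) = mex{0} = 1
G(6) = mex{1} = 0
G(7) = mex{0} = 1
G(8) = mex{1,0} = 2
G(9) = mex{2,1} = 0
G(10) = mex{0,0} = 1
G(11) = mex{1,1} = 0
G(12) = mex{0,0} = 1
G(13) = mex{1,1} = 0
G(14) = mex{0,0} = 1
G(15) = mex{1,1} = 0
G(16) = mex{0,2} = 1
G(17) = mex{1,0} = 2
G(18) = mex{2,1} = 0
G(19) = mex{0,0} = 1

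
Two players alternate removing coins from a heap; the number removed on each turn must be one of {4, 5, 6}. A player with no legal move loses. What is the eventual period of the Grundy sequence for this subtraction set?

G(0) = 0
G(1) = mex{} = 0
G(2) = mex{} = 0
G(3) = mex{} = 0
G(4) = mex{0} = 1
G(5) = mex{0,0} = 1
G(6) = mex{0,0,0} = 1
G(7) = mex{0,0,0} = 1
G(8) = mex{1,0,0} = 2
G(9) = mex{1,1,0} = 2
G(10) = mex{1,1,1} = 0
G(11) = mex{1,1,1} = 0
G(12) = mex{2,1,1} = 0
G(13) = mex{2,2,1} = 0
G(14) = mex{0,2,2} = 1
G(15) = mex{0,0,2} = 1
G(16) = mex{0,0,0} = 1
G(17) = mex{0,0,0} = 1
G(18) = mex{1,0,0} = 2
G(19) = mex{1,1,0} = 2
G(20) = mex{1,1,1} = 0
G(21) = mex{1,1,1} = 0
G(n+10) = G(n) holds for n = 0,…,5 (a full window of length max(S) = 6), so the sequence is purely periodic with period 10.

10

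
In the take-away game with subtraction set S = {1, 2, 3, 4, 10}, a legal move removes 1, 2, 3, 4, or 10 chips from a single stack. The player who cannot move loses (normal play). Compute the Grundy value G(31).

G(0) = 0
G(1) = mex{0} = 1
G(2) = mex{1,0} = 2
G(3) = mex{2,1,0} = 3
G(4) = mex{3,2,1,0} = 4
G(5) = mex{4,3,2,1} = 0
G(6) = mex{0,4,3,2} = 1
G(7) = mex{1,0,4,3} = 2
G(8) = mex{2,1,0,4} = 3
G(9) = mex{3,2,1,0} = 4
G(10) = mex{4,3,2,1,0} = 5
G(11) = mex{5,4,3,2,1} = 0
G(12) = mex{0,5,4,3,2} = 1
G(13) = mex{1,0,5,4,3} = 2
G(14) = mex{2,1,0,5,4} = 3
G(15) = mex{3,2,1,0,0} = 4
G(16) = mex{4,3,2,1,1} = 0
G(17) = mex{0,4,3,2,2} = 1
G(18) = mex{1,0,4,3,3} = 2
G(19) = mex{2,1,0,4,4} = 3
G(20) = mex{3,2,1,0,5} = 4
G(21) = mex{4,3,2,1,0} = 5
G(22) = mex{5,4,3,2,1} = 0
G(23) = mex{0,5,4,3,2} = 1
G(24) = mex{1,0,5,4,3} = 2
G(25) = mex{2,1,0,5,4} = 3
G(26) = mex{3,2,1,0,0} = 4
G(27) = mex{4,3,2,1,1} = 0
G(28) = mex{0,4,3,2,2} = 1
G(29) = mex{1,0,4,3,3} = 2
G(30) = mex{2,1,0,4,4} = 3
G(31) = mex{3,2,1,0,5} = 4

4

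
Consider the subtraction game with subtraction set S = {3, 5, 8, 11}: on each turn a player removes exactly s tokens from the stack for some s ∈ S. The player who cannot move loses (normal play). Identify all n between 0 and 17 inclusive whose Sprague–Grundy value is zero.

0, 1, 2, 14, 15, 16

G(0) = 0
G(1) = mex{} = 0
G(2) = mex{} = 0
G(3) = mex{0} = 1
G(4) = mex{0} = 1
G(5) = mex{0,0} = 1
G(6) = mex{1,0} = 2
G(7) = mex{1,0} = 2
G(8) = mex{1,1,0} = 2
G(9) = mex{2,1,0} = 3
G(10) = mex{2,1,0} = 3
G(11) = mex{2,2,1,0} = 3
G(12) = mex{3,2,1,0} = 4
G(13) = mex{3,2,1,0} = 4
G(14) = mex{3,3,2,1} = 0
G(15) = mex{4,3,2,1} = 0
G(16) = mex{4,3,2,1} = 0
G(17) = mex{0,4,3,2} = 1
P-positions are exactly the n with G(n) = 0.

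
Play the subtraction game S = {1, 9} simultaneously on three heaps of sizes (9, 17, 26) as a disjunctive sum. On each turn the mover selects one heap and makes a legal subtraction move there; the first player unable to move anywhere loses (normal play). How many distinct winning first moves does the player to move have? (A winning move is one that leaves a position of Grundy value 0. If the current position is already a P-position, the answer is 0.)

0

All heaps use S = {1, 9}:
n :  0  1  2  3  4  5  6  7  8  9 10 11 12 13 14 15 16 17 18 19 20 21 22 23 24 25 26
G :  0  1  0  1  0  1  0  1  0  1  0  1  0  1  0  1  0  1  0  1  0  1  0  1  0  1  0
Heap A: G(9) = 1.
Heap B: G(17) = 1.
Heap C: G(26) = 0.
Combined Grundy value = 1 ⊕ 1 ⊕ 0 = 0.
A winning move leaves total XOR = 0, i.e. changes one component's Grundy value g to g ⊕ X where X is the current total.
Heap A: target g' = 1⊕0 = 1, but every legal move changes the Grundy value (mex property), so 0 moves.
Heap B: target g' = 1⊕0 = 1, but every legal move changes the Grundy value (mex property), so 0 moves.
Heap C: target g' = 0⊕0 = 0, but every legal move changes the Grundy value (mex property), so 0 moves.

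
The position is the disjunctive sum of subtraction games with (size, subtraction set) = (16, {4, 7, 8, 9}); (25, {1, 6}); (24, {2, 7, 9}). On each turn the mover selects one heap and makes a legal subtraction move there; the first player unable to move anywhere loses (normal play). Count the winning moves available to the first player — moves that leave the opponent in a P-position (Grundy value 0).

3

Heap A, S = {4, 7, 8, 9}:
n :  0  1  2  3  4  5  6  7  8  9 10 11 12 13 14 15 16
G :  0  0  0  0  1  1  1  1  2  2  2  2  3  0  0  0  0
G_A(16) = 0.
Heap B, S = {1, 6}:
G(0) = 0
G(1) = mex{0} = 1
G(2) = mex{1} = 0
G(3) = mex{0} = 1
G(4) = mex{1} = 0
G(5) = mex{0} = 1
G(6) = mex{1,0} = 2
G(7) = mex{2,1} = 0
G(8) = mex{0,0} = 1
G(9) = mex{1,1} = 0
G(10) = mex{0,0} = 1
G(11) = mex{1,1} = 0
G(12) = mex{0,2} = 1
G(13) = mex{1,0} = 2
G(14) = mex{2,1} = 0
G(15) = mex{0,0} = 1
G(16) = mex{1,1} = 0
G(17) = mex{0,0} = 1
G(18) = mex{1,1} = 0
G(19) = mex{0,2} = 1
G(20) = mex{1,0} = 2
G(21) = mex{2,1} = 0
G(22) = mex{0,0} = 1
G(23) = mex{1,1} = 0
G(24) = mex{0,0} = 1
G(25) = mex{1,1} = 0
G_B(25) = 0.
Heap C, S = {2, 7, 9}:
n :  0  1  2  3  4  5  6  7  8  9 10 11 12 13 14 15 16 17 18 19 20 21 22 23 24
G :  0  0  1  1  0  0  1  1  2  2  3  3  2  2  3  0  0  1  1  0  0  1  1  2  2
G_C(24) = 2.
Combined Grundy value = 0 ⊕ 0 ⊕ 2 = 2.
A winning move leaves total XOR = 0, i.e. changes one component's Grundy value g to g ⊕ X where X is the current total.
Heap A: need g' = 0⊕2 = 2. Options: 16−4→G=3, 16−7→G=2, 16−8→G=2, 16−9→G=1. Hits: 2.
Heap B: need g' = 0⊕2 = 2. Options: 25−1→G=1, 25−6→G=1. Hits: 0.
Heap C: need g' = 2⊕2 = 0. Options: 24−2→G=1, 24−7→G=1, 24−9→G=0. Hits: 1.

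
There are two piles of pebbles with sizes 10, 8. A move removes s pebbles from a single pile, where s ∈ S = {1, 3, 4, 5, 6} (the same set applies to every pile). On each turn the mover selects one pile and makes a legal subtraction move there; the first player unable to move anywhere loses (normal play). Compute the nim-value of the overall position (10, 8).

5

All piles use S = {1, 3, 4, 5, 6}:
n :  0  1  2  3  4  5  6  7  8  9 10
G :  0  1  0  1  2  3  2  3  4  0  1
Pile A: G(10) = 1.
Pile B: G(8) = 4.
Combined Grundy value = 1 ⊕ 4 = 5.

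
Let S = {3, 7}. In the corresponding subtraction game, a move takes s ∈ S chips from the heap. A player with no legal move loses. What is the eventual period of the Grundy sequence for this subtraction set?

n :  0  1  2  3  4  5  6  7  8  9 10 11 12 13 14 15 16 17 18 19 20 21
G :  0  0  0  1  1  1  0  2  2  1  0  0  0  1  1  1  0  2  2  1  0  0
G(n+10) = G(n) holds for n = 0,…,6 (a full window of length max(S) = 7), so the sequence is purely periodic with period 10.

10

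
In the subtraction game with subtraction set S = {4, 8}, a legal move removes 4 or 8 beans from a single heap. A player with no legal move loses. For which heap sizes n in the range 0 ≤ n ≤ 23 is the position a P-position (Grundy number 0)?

0, 1, 2, 3, 12, 13, 14, 15

G(0) = 0
G(1) = mex{} = 0
G(2) = mex{} = 0
G(3) = mex{} = 0
G(4) = mex{0} = 1
G(5) = mex{0} = 1
G(6) = mex{0} = 1
G(7) = mex{0} = 1
G(8) = mex{1,0} = 2
G(9) = mex{1,0} = 2
G(10) = mex{1,0} = 2
G(11) = mex{1,0} = 2
G(12) = mex{2,1} = 0
G(13) = mex{2,1} = 0
G(14) = mex{2,1} = 0
G(15) = mex{2,1} = 0
G(16) = mex{0,2} = 1
G(17) = mex{0,2} = 1
G(18) = mex{0,2} = 1
G(19) = mex{0,2} = 1
G(20) = mex{1,0} = 2
G(21) = mex{1,0} = 2
G(22) = mex{1,0} = 2
G(23) = mex{1,0} = 2
P-positions are exactly the n with G(n) = 0.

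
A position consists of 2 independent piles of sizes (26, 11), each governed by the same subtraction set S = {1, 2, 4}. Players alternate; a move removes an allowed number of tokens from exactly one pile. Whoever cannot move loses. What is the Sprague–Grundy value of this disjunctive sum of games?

All piles use S = {1, 2, 4}:
n :  0  1  2  3  4  5  6  7  8  9 10 11 12 13 14 15 16 17 18 19 20 21 22 23 24 25 26
G :  0  1  2  0  1  2  0  1  2  0  1  2  0  1  2  0  1  2  0  1  2  0  1  2  0  1  2
Pile A: G(26) = 2.
Pile B: G(11) = 2.
Combined Grundy value = 2 ⊕ 2 = 0.

0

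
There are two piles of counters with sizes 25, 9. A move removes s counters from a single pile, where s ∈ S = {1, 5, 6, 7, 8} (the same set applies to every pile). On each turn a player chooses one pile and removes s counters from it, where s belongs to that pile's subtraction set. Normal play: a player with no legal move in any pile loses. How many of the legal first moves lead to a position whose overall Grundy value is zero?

All piles use S = {1, 5, 6, 7, 8}:
n :  0  1  2  3  4  5  6  7  8  9 10 11 12 13 14 15 16 17 18 19 20 21 22 23 24 25
G :  0  1  0  1  0  1  2  3  2  3  2  3  4  0  1  0  1  0  1  2  3  2  3  2  3  4
Pile A: G(25) = 4.
Pile B: G(9) = 3.
Combined Grundy value = 4 ⊕ 3 = 7.
A winning move leaves total XOR = 0, i.e. changes one component's Grundy value g to g ⊕ X where X is the current total.
Pile A: need g' = 4⊕7 = 3. Options: 25−1→G=3, 25−5→G=3, 25−6→G=2, 25−7→G=1, 25−8→G=0. Hits: 2.
Pile B: need g' = 3⊕7 = 4. Options: 9−1→G=2, 9−5→G=0, 9−6→G=1, 9−7→G=0, 9−8→G=1. Hits: 0.

2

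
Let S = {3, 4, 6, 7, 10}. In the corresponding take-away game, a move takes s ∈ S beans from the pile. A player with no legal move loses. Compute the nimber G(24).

n :  0  1  2  3  4  5  6  7  8  9 10 11 12 13 14 15 16 17 18 19 20 21 22 23 24
G :  0  0  0  1  1  1  2  2  2  3  3  3  4  0  0  0  1  1  1  2  2  2  3  3  3

3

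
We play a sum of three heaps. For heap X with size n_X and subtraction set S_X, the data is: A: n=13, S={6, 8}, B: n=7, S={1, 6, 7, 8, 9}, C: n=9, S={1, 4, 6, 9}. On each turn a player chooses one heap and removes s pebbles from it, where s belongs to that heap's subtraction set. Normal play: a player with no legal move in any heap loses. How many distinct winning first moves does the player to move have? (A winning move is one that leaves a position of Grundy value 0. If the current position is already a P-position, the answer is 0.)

Heap A, S = {6, 8}:
G(0) = 0
G(1) = mex{} = 0
G(2) = mex{} = 0
G(3) = mex{} = 0
G(4) = mex{} = 0
G(5) = mex{} = 0
G(6) = mex{0} = 1
G(7) = mex{0} = 1
G(8) = mex{0,0} = 1
G(9) = mex{0,0} = 1
G(10) = mex{0,0} = 1
G(11) = mex{0,0} = 1
G(12) = mex{1,0} = 2
G(13) = mex{1,0} = 2
G_A(13) = 2.
Heap B, S = {1, 6, 7, 8, 9}:
n : 0 1 2 3 4 5 6 7
G : 0 1 0 1 0 1 2 3
G_B(7) = 3.
Heap C, S = {1, 4, 6, 9}:
G(0) = 0
G(1) = mex{0} = 1
G(2) = mex{1} = 0
G(3) = mex{0} = 1
G(4) = mex{1,0} = 2
G(5) = mex{2,1} = 0
G(6) = mex{0,0,0} = 1
G(7) = mex{1,1,1} = 0
G(8) = mex{0,2,0} = 1
G(9) = mex{1,0,1,0} = 2
G_C(9) = 2.
Combined Grundy value = 2 ⊕ 3 ⊕ 2 = 3.
A winning move leaves total XOR = 0, i.e. changes one component's Grundy value g to g ⊕ X where X is the current total.
Heap A: need g' = 2⊕3 = 1. Options: 13−6→G=1, 13−8→G=0. Hits: 1.
Heap B: need g' = 3⊕3 = 0. Options: 7−1→G=2, 7−6→G=1, 7−7→G=0. Hits: 1.
Heap C: need g' = 2⊕3 = 1. Options: 9−1→G=1, 9−4→G=0, 9−6→G=1, 9−9→G=0. Hits: 2.

4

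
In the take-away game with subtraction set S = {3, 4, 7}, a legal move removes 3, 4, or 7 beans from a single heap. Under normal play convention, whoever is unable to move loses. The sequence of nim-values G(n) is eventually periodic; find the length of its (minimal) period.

n :  0  1  2  3  4  5  6  7  8  9 10 11 12 13 14 15 16 17 18 19 20 21
G :  0  0  0  1  1  1  2  2  2  3  0  0  0  1  1  1  2  2  2  3  0  0
G(n+10) = G(n) holds for n = 0,…,6 (a full window of length max(S) = 7), so the sequence is purely periodic with period 10.

10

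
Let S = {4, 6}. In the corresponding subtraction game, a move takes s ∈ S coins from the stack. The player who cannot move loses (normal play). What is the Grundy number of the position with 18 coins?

2

n :  0  1  2  3  4  5  6  7  8  9 10 11 12 13 14 15 16 17 18
G :  0  0  0  0  1  1  1  1  2  2  0  0  0  0  1  1  1  1  2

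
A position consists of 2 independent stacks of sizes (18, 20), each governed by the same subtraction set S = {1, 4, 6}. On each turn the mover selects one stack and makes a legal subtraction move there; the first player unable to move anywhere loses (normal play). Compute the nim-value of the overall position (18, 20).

All stacks use S = {1, 4, 6}:
G(0) = 0
G(1) = mex{0} = 1
G(2) = mex{1} = 0
G(3) = mex{0} = 1
G(4) = mex{1,0} = 2
G(5) = mex{2,1} = 0
G(6) = mex{0,0,0} = 1
G(7) = mex{1,1,1} = 0
G(8) = mex{0,2,0} = 1
G(9) = mex{1,0,1} = 2
G(10) = mex{2,1,2} = 0
G(11) = mex{0,0,0} = 1
G(12) = mex{1,1,1} = 0
G(13) = mex{0,2,0} = 1
G(14) = mex{1,0,1} = 2
G(15) = mex{2,1,2} = 0
G(16) = mex{0,0,0} = 1
G(17) = mex{1,1,1} = 0
G(18) = mex{0,2,0} = 1
G(19) = mex{1,0,1} = 2
G(20) = mex{2,1,2} = 0
Stack A: G(18) = 1.
Stack B: G(20) = 0.
Combined Grundy value = 1 ⊕ 0 = 1.

1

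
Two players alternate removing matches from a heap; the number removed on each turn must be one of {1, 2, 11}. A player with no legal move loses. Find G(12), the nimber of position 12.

G(0) = 0
G(1) = mex{0} = 1
G(2) = mex{1,0} = 2
G(3) = mex{2,1} = 0
G(4) = mex{0,2} = 1
G(5) = mex{1,0} = 2
G(6) = mex{2,1} = 0
G(7) = mex{0,2} = 1
G(8) = mex{1,0} = 2
G(9) = mex{2,1} = 0
G(10) = mex{0,2} = 1
G(11) = mex{1,0,0} = 2
G(12) = mex{2,1,1} = 0

0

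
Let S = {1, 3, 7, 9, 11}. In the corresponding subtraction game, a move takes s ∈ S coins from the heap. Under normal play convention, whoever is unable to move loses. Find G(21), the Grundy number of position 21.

G(0) = 0
G(1) = mex{0} = 1
G(2) = mex{1} = 0
G(3) = mex{0,0} = 1
G(4) = mex{1,1} = 0
G(5) = mex{0,0} = 1
G(6) = mex{1,1} = 0
G(7) = mex{0,0,0} = 1
G(8) = mex{1,1,1} = 0
G(9) = mex{0,0,0,0} = 1
G(10) = mex{1,1,1,1} = 0
G(11) = mex{0,0,0,0,0} = 1
G(12) = mex{1,1,1,1,1} = 0
G(13) = mex{0,0,0,0,0} = 1
G(14) = mex{1,1,1,1,1} = 0
G(15) = mex{0,0,0,0,0} = 1
G(16) = mex{1,1,1,1,1} = 0
G(17) = mex{0,0,0,0,0} = 1
G(18) = mex{1,1,1,1,1} = 0
G(19) = mex{0,0,0,0,0} = 1
G(20) = mex{1,1,1,1,1} = 0
G(21) = mex{0,0,0,0,0} = 1

1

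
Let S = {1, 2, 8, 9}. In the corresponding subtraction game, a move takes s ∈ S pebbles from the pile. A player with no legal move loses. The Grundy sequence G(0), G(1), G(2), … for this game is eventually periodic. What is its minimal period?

10

n :  0  1  2  3  4  5  6  7  8  9 10 11 12 13 14 15 16 17 18 19 20 21
G :  0  1  2  0  1  2  0  1  2  3  0  1  2  0  1  2  0  1  2  3  0  1
G(n+10) = G(n) holds for n = 0,…,8 (a full window of length max(S) = 9), so the sequence is purely periodic with period 10.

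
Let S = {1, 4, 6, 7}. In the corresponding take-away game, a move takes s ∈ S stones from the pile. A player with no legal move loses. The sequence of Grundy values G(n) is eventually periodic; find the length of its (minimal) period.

n :  0  1  2  3  4  5  6  7  8  9 10 11 12 13 14 15 16 17 18 19 20 21 22 23 24 25 26 27
G :  0  1  0  1  2  0  1  2  3  2  0  1  2  0  1  0  1  2  0  1  2  3  2  0  1  2  0  1
G(n+13) = G(n) holds for n = 0,…,6 (a full window of length max(S) = 7), so the sequence is purely periodic with period 13.

13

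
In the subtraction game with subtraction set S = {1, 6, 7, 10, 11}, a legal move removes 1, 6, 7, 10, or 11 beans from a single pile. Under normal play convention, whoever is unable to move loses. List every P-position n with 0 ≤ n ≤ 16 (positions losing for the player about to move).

n :  0  1  2  3  4  5  6  7  8  9 10 11 12 13 14 15 16
G :  0  1  0  1  0  1  2  3  2  3  2  3  4  5  4  5  0
P-positions are exactly the n with G(n) = 0.

0, 2, 4, 16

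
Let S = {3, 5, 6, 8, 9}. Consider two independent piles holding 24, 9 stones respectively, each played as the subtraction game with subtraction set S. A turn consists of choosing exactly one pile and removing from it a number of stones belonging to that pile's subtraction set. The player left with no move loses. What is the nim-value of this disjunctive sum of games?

All piles use S = {3, 5, 6, 8, 9}:
G(0) = 0
G(1) = mex{} = 0
G(2) = mex{} = 0
G(3) = mex{0} = 1
G(4) = mex{0} = 1
G(5) = mex{0,0} = 1
G(6) = mex{1,0,0} = 2
G(7) = mex{1,0,0} = 2
G(8) = mex{1,1,0,0} = 2
G(9) = mex{2,1,1,0,0} = 3
G(10) = mex{2,1,1,0,0} = 3
G(11) = mex{2,2,1,1,0} = 3
G(12) = mex{3,2,2,1,1} = 0
G(13) = mex{3,2,2,1,1} = 0
G(14) = mex{3,3,2,2,1} = 0
G(15) = mex{0,3,3,2,2} = 1
G(16) = mex{0,3,3,2,2} = 1
G(17) = mex{0,0,3,3,2} = 1
G(18) = mex{1,0,0,3,3} = 2
G(19) = mex{1,0,0,3,3} = 2
G(20) = mex{1,1,0,0,3} = 2
G(21) = mex{2,1,1,0,0} = 3
G(22) = mex{2,1,1,0,0} = 3
G(23) = mex{2,2,1,1,0} = 3
G(24) = mex{3,2,2,1,1} = 0
Pile A: G(24) = 0.
Pile B: G(9) = 3.
Combined Grundy value = 0 ⊕ 3 = 3.

3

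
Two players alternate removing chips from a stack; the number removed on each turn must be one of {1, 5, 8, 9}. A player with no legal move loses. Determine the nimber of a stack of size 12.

n :  0  1  2  3  4  5  6  7  8  9 10 11 12
G :  0  1  0  1  0  1  0  1  2  3  2  3  2

2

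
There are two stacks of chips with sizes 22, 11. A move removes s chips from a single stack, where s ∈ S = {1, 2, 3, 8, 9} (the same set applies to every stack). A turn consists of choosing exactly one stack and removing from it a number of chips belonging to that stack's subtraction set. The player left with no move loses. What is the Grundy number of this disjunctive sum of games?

All stacks use S = {1, 2, 3, 8, 9}:
G(0) = 0
G(1) = mex{0} = 1
G(2) = mex{1,0} = 2
G(3) = mex{2,1,0} = 3
G(4) = mex{3,2,1} = 0
G(5) = mex{0,3,2} = 1
G(6) = mex{1,0,3} = 2
G(7) = mex{2,1,0} = 3
G(8) = mex{3,2,1,0} = 4
G(9) = mex{4,3,2,1,0} = 5
G(10) = mex{5,4,3,2,1} = 0
G(11) = mex{0,5,4,3,2} = 1
G(12) = mex{1,0,5,0,3} = 2
G(13) = mex{2,1,0,1,0} = 3
G(14) = mex{3,2,1,2,1} = 0
G(15) = mex{0,3,2,3,2} = 1
G(16) = mex{1,0,3,4,3} = 2
G(17) = mex{2,1,0,5,4} = 3
G(18) = mex{3,2,1,0,5} = 4
G(19) = mex{4,3,2,1,0} = 5
G(20) = mex{5,4,3,2,1} = 0
G(21) = mex{0,5,4,3,2} = 1
G(22) = mex{1,0,5,0,3} = 2
Stack A: G(22) = 2.
Stack B: G(11) = 1.
Combined Grundy value = 2 ⊕ 1 = 3.

3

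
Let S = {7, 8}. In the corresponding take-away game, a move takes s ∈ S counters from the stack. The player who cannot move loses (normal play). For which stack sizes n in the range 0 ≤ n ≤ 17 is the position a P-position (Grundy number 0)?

0, 1, 2, 3, 4, 5, 6, 15, 16, 17

G(0) = 0
G(1) = mex{} = 0
G(2) = mex{} = 0
G(3) = mex{} = 0
G(4) = mex{} = 0
G(5) = mex{} = 0
G(6) = mex{} = 0
G(7) = mex{0} = 1
G(8) = mex{0,0} = 1
G(9) = mex{0,0} = 1
G(10) = mex{0,0} = 1
G(11) = mex{0,0} = 1
G(12) = mex{0,0} = 1
G(13) = mex{0,0} = 1
G(14) = mex{1,0} = 2
G(15) = mex{1,1} = 0
G(16) = mex{1,1} = 0
G(17) = mex{1,1} = 0
P-positions are exactly the n with G(n) = 0.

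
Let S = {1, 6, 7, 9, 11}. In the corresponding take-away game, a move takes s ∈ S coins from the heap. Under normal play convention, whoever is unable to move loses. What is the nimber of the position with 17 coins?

G(0) = 0
G(1) = mex{0} = 1
G(2) = mex{1} = 0
G(3) = mex{0} = 1
G(4) = mex{1} = 0
G(5) = mex{0} = 1
G(6) = mex{1,0} = 2
G(7) = mex{2,1,0} = 3
G(8) = mex{3,0,1} = 2
G(9) = mex{2,1,0,0} = 3
G(10) = mex{3,0,1,1} = 2
G(11) = mex{2,1,0,0,0} = 3
G(12) = mex{3,2,1,1,1} = 0
G(13) = mex{0,3,2,0,0} = 1
G(14) = mex{1,2,3,1,1} = 0
G(15) = mex{0,3,2,2,0} = 1
G(16) = mex{1,2,3,3,1} = 0
G(17) = mex{0,3,2,2,2} = 1

1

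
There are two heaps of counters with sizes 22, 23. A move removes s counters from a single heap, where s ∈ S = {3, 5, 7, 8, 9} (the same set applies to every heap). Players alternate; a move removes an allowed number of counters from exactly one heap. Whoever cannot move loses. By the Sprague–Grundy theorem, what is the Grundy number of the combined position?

All heaps use S = {3, 5, 7, 8, 9}:
G(0) = 0
G(1) = mex{} = 0
G(2) = mex{} = 0
G(3) = mex{0} = 1
G(4) = mex{0} = 1
G(5) = mex{0,0} = 1
G(6) = mex{1,0} = 2
G(7) = mex{1,0,0} = 2
G(8) = mex{1,1,0,0} = 2
G(9) = mex{2,1,0,0,0} = 3
G(10) = mex{2,1,1,0,0} = 3
G(11) = mex{2,2,1,1,0} = 3
G(12) = mex{3,2,1,1,1} = 0
G(13) = mex{3,2,2,1,1} = 0
G(14) = mex{3,3,2,2,1} = 0
G(15) = mex{0,3,2,2,2} = 1
G(16) = mex{0,3,3,2,2} = 1
G(17) = mex{0,0,3,3,2} = 1
G(18) = mex{1,0,3,3,3} = 2
G(19) = mex{1,0,0,3,3} = 2
G(20) = mex{1,1,0,0,3} = 2
G(21) = mex{2,1,0,0,0} = 3
G(22) = mex{2,1,1,0,0} = 3
G(23) = mex{2,2,1,1,0} = 3
Heap A: G(22) = 3.
Heap B: G(23) = 3.
Combined Grundy value = 3 ⊕ 3 = 0.

0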